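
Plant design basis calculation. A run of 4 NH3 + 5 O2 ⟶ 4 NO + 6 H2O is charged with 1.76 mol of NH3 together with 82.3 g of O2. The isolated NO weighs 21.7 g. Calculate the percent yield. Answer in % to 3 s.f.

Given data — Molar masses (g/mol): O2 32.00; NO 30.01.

n(NH3) = 1.760 mol
n(O2) = 82.30 / 32.00 = 2.572 mol
n/ν → NH3: 0.4400, O2: 0.5144; NH3 is limiting.
theoretical n(NO) = (4/4) × 1.760 = 1.760 mol → 52.82 g
% yield = 21.7 / 52.82 × 100 = 41.08 %

41.1 %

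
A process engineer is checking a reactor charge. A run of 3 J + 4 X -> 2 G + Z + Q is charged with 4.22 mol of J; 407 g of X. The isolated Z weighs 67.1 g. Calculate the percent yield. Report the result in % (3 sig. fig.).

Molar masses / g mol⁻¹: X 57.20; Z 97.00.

n(J) = 4.220 mol
n(X) = 407.0 / 57.20 = 7.115 mol
n/ν → J: 1.407, X: 1.779; J is limiting.
theoretical n(Z) = (1/3) × 4.220 = 1.407 mol → 136.5 g
% yield = 67.1 / 136.5 × 100 = 49.16 %

49.2 %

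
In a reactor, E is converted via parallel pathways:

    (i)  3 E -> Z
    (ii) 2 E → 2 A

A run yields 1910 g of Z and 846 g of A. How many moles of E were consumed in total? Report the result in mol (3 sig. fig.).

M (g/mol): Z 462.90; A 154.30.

n(Z) = 1910 / 462.90 = 4.126 mol
n(A) = 846 / 154.30 = 5.483 mol
n(E) via (i) = (3/1)×4.126 = 12.38 mol
n(E) via (ii) = (2/2)×5.483 = 5.483 mol
total n(E) = 12.38 + 5.483 = 17.86 mol

17.9 mol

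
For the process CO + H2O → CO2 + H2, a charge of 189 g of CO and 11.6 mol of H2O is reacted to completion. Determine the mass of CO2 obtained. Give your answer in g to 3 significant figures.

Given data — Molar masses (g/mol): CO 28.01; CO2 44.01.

n(CO) = 189.0 / 28.01 = 6.748 mol
n(H2O) = 11.60 mol
n/ν → CO: 6.748, H2O: 11.60; CO is limiting.
n(CO2) = (1/1) × 6.748 = 6.748 mol
mass = 6.748 × 44.01 = 297.0 g

297 g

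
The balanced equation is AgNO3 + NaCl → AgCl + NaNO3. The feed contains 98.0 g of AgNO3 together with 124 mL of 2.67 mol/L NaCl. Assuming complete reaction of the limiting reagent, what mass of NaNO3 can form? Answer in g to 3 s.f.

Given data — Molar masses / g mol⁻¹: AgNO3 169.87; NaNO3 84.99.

n(AgNO3) = 98.00 / 169.87 = 0.5769 mol
n(NaCl) = 2.67 × 124.0/1000 = 0.3311 mol
n/ν for AgNO3 = 0.5769/1 = 0.5769
n/ν for NaCl = 0.3311/1 = 0.3311
Smallest n/ν is NaCl → limiting reagent.
n(NaNO3) = (1/1) × 0.3311 = 0.3311 mol
mass = 0.3311 × 84.99 = 28.14 g

28.1 g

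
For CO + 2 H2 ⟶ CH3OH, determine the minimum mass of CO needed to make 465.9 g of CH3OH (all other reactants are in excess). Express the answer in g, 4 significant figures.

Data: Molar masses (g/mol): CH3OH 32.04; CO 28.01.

407.3 g

n(CH3OH) = 465.9 / 32.04 = 14.54 mol
n(CO) = (1/1) × 14.54 = 14.54 mol
mass = 14.54 × 28.01 = 407.3 g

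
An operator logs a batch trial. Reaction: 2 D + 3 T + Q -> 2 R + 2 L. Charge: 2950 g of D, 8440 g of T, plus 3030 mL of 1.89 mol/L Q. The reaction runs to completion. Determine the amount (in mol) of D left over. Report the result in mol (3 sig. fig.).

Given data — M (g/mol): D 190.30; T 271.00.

4.05 mol

n(D) = 2950 / 190.30 = 15.50 mol
n(T) = 8440 / 271.00 = 31.14 mol
n(Q) = 1.89 × 3030/1000 = 5.727 mol
n/ν for D = 15.50/2 = 7.750
n/ν for T = 31.14/3 = 10.38
n/ν for Q = 5.727/1 = 5.727
Smallest n/ν is Q → limiting reagent.
D consumed = (2/1) × 5.727 = 11.45 mol
D remaining = 15.50 − 11.45 = 4.050 mol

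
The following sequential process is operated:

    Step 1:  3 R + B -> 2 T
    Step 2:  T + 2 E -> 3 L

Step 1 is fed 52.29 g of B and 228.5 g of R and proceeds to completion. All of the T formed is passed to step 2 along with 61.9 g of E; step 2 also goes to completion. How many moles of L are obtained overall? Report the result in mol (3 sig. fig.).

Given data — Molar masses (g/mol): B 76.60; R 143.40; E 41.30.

2.25 mol

Step 1:
n(B) = 52.29 / 76.60 = 0.6826 mol
n(R) = 228.5 / 143.40 = 1.593 mol
n/ν for B = 0.6826/1 = 0.6826
n/ν for R = 1.593/3 = 0.5310
Smallest n/ν is R → limiting reagent.
n(T) produced = (2/3) × 1.593 = 1.062 mol
Step 2:
n(T) available = 1.062 mol
n(E) = 61.90 / 41.30 = 1.499 mol
n/ν for T = 1.062/1 = 1.062
n/ν for E = 1.499/2 = 0.7495
Smallest n/ν is E → limiting reagent.
n(L) = (3/2) × 1.499 = 2.249 mol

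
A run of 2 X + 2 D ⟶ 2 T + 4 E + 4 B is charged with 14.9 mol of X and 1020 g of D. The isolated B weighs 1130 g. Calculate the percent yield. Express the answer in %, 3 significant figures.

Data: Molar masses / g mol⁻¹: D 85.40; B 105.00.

n(X) = 14.90 mol
n(D) = 1020 / 85.40 = 11.94 mol
n/ν → X: 7.450, D: 5.970; D is limiting.
theoretical n(B) = (4/2) × 11.94 = 23.88 mol → 2507 g
% yield = 1130 / 2507 × 100 = 45.07 %

45.1 %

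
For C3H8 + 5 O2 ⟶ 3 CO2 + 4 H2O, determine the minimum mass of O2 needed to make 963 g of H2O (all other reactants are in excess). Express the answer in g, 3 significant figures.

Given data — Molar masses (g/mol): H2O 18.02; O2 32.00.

2140 g

n(H2O) = 963 / 18.02 = 53.44 mol
n(O2) = (5/4) × 53.44 = 66.80 mol
mass = 66.80 × 32.00 = 2138 g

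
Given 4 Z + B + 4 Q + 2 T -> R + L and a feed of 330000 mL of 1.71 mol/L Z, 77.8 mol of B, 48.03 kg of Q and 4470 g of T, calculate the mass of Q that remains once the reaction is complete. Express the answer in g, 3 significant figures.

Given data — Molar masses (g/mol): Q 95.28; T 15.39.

n(Z) = 1.71 × 330000/1000 = 564.3 mol
n(B) = 77.80 mol
n(Q) = 48.03×1000 / 95.28 = 504.1 mol
n(T) = 4470 / 15.39 = 290.4 mol
n/ν → Z: 141.1, B: 77.80, Q: 126.0, T: 145.2; B is limiting.
Q consumed = (4/1) × 77.80 = 311.2 mol
Q remaining = 504.1 − 311.2 = 192.9 mol
mass = 192.9 × 95.28 = 18380 g

18400 g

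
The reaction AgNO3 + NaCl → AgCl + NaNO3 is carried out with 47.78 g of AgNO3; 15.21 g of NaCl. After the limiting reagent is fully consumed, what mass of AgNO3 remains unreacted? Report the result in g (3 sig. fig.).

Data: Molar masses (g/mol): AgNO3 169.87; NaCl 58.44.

n(AgNO3) = 47.78 / 169.87 = 0.2813 mol
n(NaCl) = 15.21 / 58.44 = 0.2603 mol
n/ν → AgNO3: 0.2813, NaCl: 0.2603; NaCl is limiting.
AgNO3 consumed = (1/1) × 0.2603 = 0.2603 mol
AgNO3 remaining = 0.2813 − 0.2603 = 0.02100 mol
mass = 0.02100 × 169.87 = 3.567 g

3.57 g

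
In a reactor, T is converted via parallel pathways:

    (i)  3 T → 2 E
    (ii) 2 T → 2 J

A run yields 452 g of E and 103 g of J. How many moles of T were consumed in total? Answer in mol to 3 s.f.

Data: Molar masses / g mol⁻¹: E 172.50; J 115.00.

n(E) = 452 / 172.50 = 2.620 mol
n(J) = 103 / 115.00 = 0.8957 mol
n(T) via (i) = (3/2)×2.620 = 3.930 mol
n(T) via (ii) = (2/2)×0.8957 = 0.8957 mol
total n(T) = 3.930 + 0.8957 = 4.826 mol

4.83 mol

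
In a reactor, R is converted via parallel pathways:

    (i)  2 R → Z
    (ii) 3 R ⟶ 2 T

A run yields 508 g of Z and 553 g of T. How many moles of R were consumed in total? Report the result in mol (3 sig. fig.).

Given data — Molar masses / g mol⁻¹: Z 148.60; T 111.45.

n(Z) = 508 / 148.60 = 3.419 mol
n(T) = 553 / 111.45 = 4.962 mol
n(R) via (i) = (2/1)×3.419 = 6.838 mol
n(R) via (ii) = (3/2)×4.962 = 7.443 mol
total n(R) = 6.838 + 7.443 = 14.28 mol

14.3 mol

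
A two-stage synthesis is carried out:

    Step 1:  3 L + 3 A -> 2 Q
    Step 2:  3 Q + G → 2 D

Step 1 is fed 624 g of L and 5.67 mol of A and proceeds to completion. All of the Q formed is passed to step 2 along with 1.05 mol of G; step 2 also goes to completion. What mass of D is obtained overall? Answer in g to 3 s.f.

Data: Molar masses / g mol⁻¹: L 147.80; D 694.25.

1300 g

Step 1:
n(L) = 624.0 / 147.80 = 4.222 mol
n(A) = 5.670 mol
n/ν for L = 4.222/3 = 1.407
n/ν for A = 5.670/3 = 1.890
Smallest n/ν is L → limiting reagent.
n(Q) produced = (2/3) × 4.222 = 2.815 mol
Step 2:
n(Q) available = 2.815 mol
n(G) = 1.050 mol
n/ν for Q = 2.815/3 = 0.9383
n/ν for G = 1.050/1 = 1.050
Smallest n/ν is Q → limiting reagent.
n(D) = (2/3) × 2.815 = 1.877 mol
mass = 1.877 × 694.25 = 1303 g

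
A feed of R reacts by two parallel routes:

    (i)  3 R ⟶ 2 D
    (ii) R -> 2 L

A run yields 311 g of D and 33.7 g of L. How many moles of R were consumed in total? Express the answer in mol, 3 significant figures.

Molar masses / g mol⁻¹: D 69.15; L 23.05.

n(D) = 311 / 69.15 = 4.497 mol
n(L) = 33.7 / 23.05 = 1.462 mol
n(R) via (i) = (3/2)×4.497 = 6.746 mol
n(R) via (ii) = (1/2)×1.462 = 0.7310 mol
total n(R) = 6.746 + 0.7310 = 7.477 mol

7.48 mol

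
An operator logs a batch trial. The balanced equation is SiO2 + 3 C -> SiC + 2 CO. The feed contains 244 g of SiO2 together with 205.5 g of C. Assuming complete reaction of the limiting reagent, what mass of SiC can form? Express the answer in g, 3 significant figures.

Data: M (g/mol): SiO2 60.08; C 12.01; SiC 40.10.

163 g

n(SiO2) = 244.0 / 60.08 = 4.061 mol
n(C) = 205.5 / 12.01 = 17.11 mol
n/ν for SiO2 = 4.061/1 = 4.061
n/ν for C = 17.11/3 = 5.703
Smallest n/ν is SiO2 → limiting reagent.
n(SiC) = (1/1) × 4.061 = 4.061 mol
mass = 4.061 × 40.10 = 162.8 g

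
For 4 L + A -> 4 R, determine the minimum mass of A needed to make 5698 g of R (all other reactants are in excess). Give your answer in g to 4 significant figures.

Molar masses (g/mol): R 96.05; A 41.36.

613.4 g

n(R) = 5698 / 96.05 = 59.32 mol
n(A) = (1/4) × 59.32 = 14.83 mol
mass = 14.83 × 41.36 = 613.4 g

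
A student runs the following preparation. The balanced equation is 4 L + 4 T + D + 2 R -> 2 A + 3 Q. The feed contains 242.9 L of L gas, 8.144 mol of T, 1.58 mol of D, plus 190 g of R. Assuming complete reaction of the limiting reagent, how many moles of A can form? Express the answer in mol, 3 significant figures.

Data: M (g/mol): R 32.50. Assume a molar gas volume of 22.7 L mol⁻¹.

n(L) = 242.9 / 22.7 = 10.70 mol
n(T) = 8.144 mol
n(D) = 1.580 mol
n(R) = 190.0 / 32.50 = 5.846 mol
n/ν → L: 2.675, T: 2.036, D: 1.580, R: 2.923; D is limiting.
n(A) = (2/1) × 1.580 = 3.160 mol

3.16 mol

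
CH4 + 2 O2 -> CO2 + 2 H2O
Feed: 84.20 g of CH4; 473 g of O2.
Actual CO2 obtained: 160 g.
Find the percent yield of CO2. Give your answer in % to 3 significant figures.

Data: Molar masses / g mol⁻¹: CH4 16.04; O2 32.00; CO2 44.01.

69.3 %

n(CH4) = 84.20 / 16.04 = 5.249 mol
n(O2) = 473.0 / 32.00 = 14.78 mol
n/ν for CH4 = 5.249/1 = 5.249
n/ν for O2 = 14.78/2 = 7.390
Smallest n/ν is CH4 → limiting reagent.
theoretical n(CO2) = (1/1) × 5.249 = 5.249 mol → 231.0 g
% yield = 160 / 231.0 × 100 = 69.26 %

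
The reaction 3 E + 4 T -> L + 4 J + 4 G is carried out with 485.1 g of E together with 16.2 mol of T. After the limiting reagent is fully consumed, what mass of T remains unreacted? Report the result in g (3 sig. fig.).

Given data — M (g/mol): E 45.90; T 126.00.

n(E) = 485.1 / 45.90 = 10.57 mol
n(T) = 16.20 mol
n/ν for E = 10.57/3 = 3.523
n/ν for T = 16.20/4 = 4.050
Smallest n/ν is E → limiting reagent.
T consumed = (4/3) × 10.57 = 14.09 mol
T remaining = 16.20 − 14.09 = 2.110 mol
mass = 2.110 × 126.00 = 265.9 g

266 g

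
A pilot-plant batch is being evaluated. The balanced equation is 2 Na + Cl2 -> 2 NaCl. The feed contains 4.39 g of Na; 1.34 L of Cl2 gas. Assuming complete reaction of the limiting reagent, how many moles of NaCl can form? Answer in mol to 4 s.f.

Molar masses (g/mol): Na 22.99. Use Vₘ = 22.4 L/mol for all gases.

n(Na) = 4.390 / 22.99 = 0.1910 mol
n(Cl2) = 1.340 / 22.4 = 0.05982 mol
n/ν for Na = 0.1910/2 = 0.09550
n/ν for Cl2 = 0.05982/1 = 0.05982
Smallest n/ν is Cl2 → limiting reagent.
n(NaCl) = (2/1) × 0.05982 = 0.1196 mol

0.1196 mol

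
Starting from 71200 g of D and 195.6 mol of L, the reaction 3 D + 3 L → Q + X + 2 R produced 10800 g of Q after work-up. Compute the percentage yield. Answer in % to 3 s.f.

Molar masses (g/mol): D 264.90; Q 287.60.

n(D) = 71200 / 264.90 = 268.8 mol
n(L) = 195.6 mol
n/ν for D = 268.8/3 = 89.60
n/ν for L = 195.6/3 = 65.20
Smallest n/ν is L → limiting reagent.
theoretical n(Q) = (1/3) × 195.6 = 65.20 mol → 18750 g
% yield = 10800 / 18750 × 100 = 57.60 %

57.6 %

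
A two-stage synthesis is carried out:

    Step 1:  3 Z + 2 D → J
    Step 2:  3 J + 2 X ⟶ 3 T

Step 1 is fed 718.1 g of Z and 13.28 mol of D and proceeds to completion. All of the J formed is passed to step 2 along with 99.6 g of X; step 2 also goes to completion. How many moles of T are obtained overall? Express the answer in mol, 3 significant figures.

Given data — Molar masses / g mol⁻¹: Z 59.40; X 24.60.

Step 1:
n(Z) = 718.1 / 59.40 = 12.09 mol
n(D) = 13.28 mol
n/ν for Z = 12.09/3 = 4.030
n/ν for D = 13.28/2 = 6.640
Smallest n/ν is Z → limiting reagent.
n(J) produced = (1/3) × 12.09 = 4.030 mol
Step 2:
n(J) available = 4.030 mol
n(X) = 99.60 / 24.60 = 4.049 mol
n/ν for J = 4.030/3 = 1.343
n/ν for X = 4.049/2 = 2.025
Smallest n/ν is J → limiting reagent.
n(T) = (3/3) × 4.030 = 4.030 mol

4.03 mol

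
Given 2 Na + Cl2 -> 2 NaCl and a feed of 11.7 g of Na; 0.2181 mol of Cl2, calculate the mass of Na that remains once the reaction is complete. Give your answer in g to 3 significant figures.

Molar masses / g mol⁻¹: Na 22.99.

n(Na) = 11.70 / 22.99 = 0.5089 mol
n(Cl2) = 0.2181 mol
n/ν for Na = 0.5089/2 = 0.2545
n/ν for Cl2 = 0.2181/1 = 0.2181
Smallest n/ν is Cl2 → limiting reagent.
Na consumed = (2/1) × 0.2181 = 0.4362 mol
Na remaining = 0.5089 − 0.4362 = 0.07270 mol
mass = 0.07270 × 22.99 = 1.671 g

1.67 g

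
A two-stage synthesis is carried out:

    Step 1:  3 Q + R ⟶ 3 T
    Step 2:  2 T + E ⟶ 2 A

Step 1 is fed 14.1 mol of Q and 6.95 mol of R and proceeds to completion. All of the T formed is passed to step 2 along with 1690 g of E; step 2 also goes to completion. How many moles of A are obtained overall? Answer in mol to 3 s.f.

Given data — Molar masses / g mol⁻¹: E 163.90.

Step 1:
n(Q) = 14.10 mol
n(R) = 6.950 mol
n/ν → Q: 4.700, R: 6.950; Q is limiting.
n(T) produced = (3/3) × 14.10 = 14.10 mol
Step 2:
n(T) available = 14.10 mol
n(E) = 1690 / 163.90 = 10.31 mol
n/ν → T: 7.050, E: 10.31; T is limiting.
n(A) = (2/2) × 14.10 = 14.10 mol

14.1 mol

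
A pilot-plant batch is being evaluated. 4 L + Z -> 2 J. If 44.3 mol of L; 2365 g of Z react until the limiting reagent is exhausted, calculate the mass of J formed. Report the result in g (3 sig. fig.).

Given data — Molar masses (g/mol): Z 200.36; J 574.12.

n(L) = 44.30 mol
n(Z) = 2365 / 200.36 = 11.80 mol
n/ν for L = 44.30/4 = 11.08
n/ν for Z = 11.80/1 = 11.80
Smallest n/ν is L → limiting reagent.
n(J) = (2/4) × 44.30 = 22.15 mol
mass = 22.15 × 574.12 = 12720 g

12700 g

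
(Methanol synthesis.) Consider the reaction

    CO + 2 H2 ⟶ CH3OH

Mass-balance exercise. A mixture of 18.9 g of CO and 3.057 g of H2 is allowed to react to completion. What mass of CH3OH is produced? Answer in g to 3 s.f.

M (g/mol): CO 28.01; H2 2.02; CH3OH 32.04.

21.6 g

n(CO) = 18.90 / 28.01 = 0.6748 mol
n(H2) = 3.057 / 2.02 = 1.513 mol
n/ν → CO: 0.6748, H2: 0.7565; CO is limiting.
n(CH3OH) = (1/1) × 0.6748 = 0.6748 mol
mass = 0.6748 × 32.04 = 21.62 g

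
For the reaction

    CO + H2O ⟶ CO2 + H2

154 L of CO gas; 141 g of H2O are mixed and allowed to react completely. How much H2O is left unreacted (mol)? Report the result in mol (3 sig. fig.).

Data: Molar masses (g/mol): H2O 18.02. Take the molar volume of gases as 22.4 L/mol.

0.950 mol

n(CO) = 154.0 / 22.4 = 6.875 mol
n(H2O) = 141.0 / 18.02 = 7.825 mol
n/ν for CO = 6.875/1 = 6.875
n/ν for H2O = 7.825/1 = 7.825
Smallest n/ν is CO → limiting reagent.
H2O consumed = (1/1) × 6.875 = 6.875 mol
H2O remaining = 7.825 − 6.875 = 0.9500 mol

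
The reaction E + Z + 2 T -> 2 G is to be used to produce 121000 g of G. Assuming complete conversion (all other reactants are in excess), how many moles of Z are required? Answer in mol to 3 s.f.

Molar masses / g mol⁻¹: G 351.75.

172 mol

n(G) = 121000 / 351.75 = 344.0 mol
n(Z) = (1/2) × 344.0 = 172.0 mol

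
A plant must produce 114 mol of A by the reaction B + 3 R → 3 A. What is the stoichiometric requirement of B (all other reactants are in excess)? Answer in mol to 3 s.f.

n(A) = 114.0 mol
n(B) = (1/3) × 114.0 = 38.00 mol

38.0 mol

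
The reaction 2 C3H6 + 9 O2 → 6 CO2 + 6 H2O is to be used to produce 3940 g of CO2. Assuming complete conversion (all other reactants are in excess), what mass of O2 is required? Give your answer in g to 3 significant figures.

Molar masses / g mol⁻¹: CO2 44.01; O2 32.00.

4300 g

n(CO2) = 3940 / 44.01 = 89.53 mol
n(O2) = (9/6) × 89.53 = 134.3 mol
mass = 134.3 × 32.00 = 4298 g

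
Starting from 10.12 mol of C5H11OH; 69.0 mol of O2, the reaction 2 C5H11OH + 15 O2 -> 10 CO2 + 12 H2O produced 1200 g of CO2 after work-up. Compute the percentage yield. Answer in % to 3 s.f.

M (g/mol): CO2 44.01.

59.3 %

n(C5H11OH) = 10.12 mol
n(O2) = 69.00 mol
n/ν for C5H11OH = 10.12/2 = 5.060
n/ν for O2 = 69.00/15 = 4.600
Smallest n/ν is O2 → limiting reagent.
theoretical n(CO2) = (10/15) × 69.00 = 46.00 mol → 2024 g
% yield = 1200 / 2024 × 100 = 59.29 %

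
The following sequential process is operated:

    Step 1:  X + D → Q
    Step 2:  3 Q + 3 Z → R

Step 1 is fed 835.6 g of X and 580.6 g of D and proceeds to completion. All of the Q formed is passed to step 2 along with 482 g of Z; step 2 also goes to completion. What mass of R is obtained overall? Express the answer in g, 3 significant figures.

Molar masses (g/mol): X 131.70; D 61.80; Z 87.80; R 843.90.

Step 1:
n(X) = 835.6 / 131.70 = 6.345 mol
n(D) = 580.6 / 61.80 = 9.395 mol
n/ν for X = 6.345/1 = 6.345
n/ν for D = 9.395/1 = 9.395
Smallest n/ν is X → limiting reagent.
n(Q) produced = (1/1) × 6.345 = 6.345 mol
Step 2:
n(Q) available = 6.345 mol
n(Z) = 482.0 / 87.80 = 5.490 mol
n/ν for Q = 6.345/3 = 2.115
n/ν for Z = 5.490/3 = 1.830
Smallest n/ν is Z → limiting reagent.
n(R) = (1/3) × 5.490 = 1.830 mol
mass = 1.830 × 843.90 = 1544 g

1540 g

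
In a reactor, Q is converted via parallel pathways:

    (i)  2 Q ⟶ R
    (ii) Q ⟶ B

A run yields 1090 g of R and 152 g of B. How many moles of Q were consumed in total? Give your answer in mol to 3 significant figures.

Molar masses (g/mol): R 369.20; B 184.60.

6.73 mol

n(R) = 1090 / 369.20 = 2.952 mol
n(B) = 152 / 184.60 = 0.8234 mol
n(Q) via (i) = (2/1)×2.952 = 5.904 mol
n(Q) via (ii) = (1/1)×0.8234 = 0.8234 mol
total n(Q) = 5.904 + 0.8234 = 6.727 mol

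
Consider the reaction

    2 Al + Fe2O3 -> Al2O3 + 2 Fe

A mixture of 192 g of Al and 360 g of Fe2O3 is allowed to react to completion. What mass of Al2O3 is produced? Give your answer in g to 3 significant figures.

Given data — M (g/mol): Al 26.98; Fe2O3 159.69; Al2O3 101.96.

n(Al) = 192.0 / 26.98 = 7.116 mol
n(Fe2O3) = 360.0 / 159.69 = 2.254 mol
n/ν for Al = 7.116/2 = 3.558
n/ν for Fe2O3 = 2.254/1 = 2.254
Smallest n/ν is Fe2O3 → limiting reagent.
n(Al2O3) = (1/1) × 2.254 = 2.254 mol
mass = 2.254 × 101.96 = 229.8 g

230 g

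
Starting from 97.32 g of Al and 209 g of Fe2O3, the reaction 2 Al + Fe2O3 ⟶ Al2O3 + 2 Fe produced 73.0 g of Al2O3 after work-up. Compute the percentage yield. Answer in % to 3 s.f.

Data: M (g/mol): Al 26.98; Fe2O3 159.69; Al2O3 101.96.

54.7 %

n(Al) = 97.32 / 26.98 = 3.607 mol
n(Fe2O3) = 209.0 / 159.69 = 1.309 mol
n/ν → Al: 1.804, Fe2O3: 1.309; Fe2O3 is limiting.
theoretical n(Al2O3) = (1/1) × 1.309 = 1.309 mol → 133.5 g
% yield = 73.0 / 133.5 × 100 = 54.68 %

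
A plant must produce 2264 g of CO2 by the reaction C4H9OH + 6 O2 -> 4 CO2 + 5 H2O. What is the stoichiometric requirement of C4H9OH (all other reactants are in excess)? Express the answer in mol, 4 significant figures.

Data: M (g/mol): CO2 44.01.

n(CO2) = 2264 / 44.01 = 51.44 mol
n(C4H9OH) = (1/4) × 51.44 = 12.86 mol

12.86 mol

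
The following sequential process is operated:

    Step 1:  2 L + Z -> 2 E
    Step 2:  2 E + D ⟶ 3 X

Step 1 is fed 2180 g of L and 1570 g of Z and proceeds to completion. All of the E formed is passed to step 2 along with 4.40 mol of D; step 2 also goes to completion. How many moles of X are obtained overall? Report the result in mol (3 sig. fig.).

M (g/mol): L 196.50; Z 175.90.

13.2 mol

Step 1:
n(L) = 2180 / 196.50 = 11.09 mol
n(Z) = 1570 / 175.90 = 8.926 mol
n/ν for L = 11.09/2 = 5.545
n/ν for Z = 8.926/1 = 8.926
Smallest n/ν is L → limiting reagent.
n(E) produced = (2/2) × 11.09 = 11.09 mol
Step 2:
n(E) available = 11.09 mol
n(D) = 4.400 mol
n/ν for E = 11.09/2 = 5.545
n/ν for D = 4.400/1 = 4.400
Smallest n/ν is D → limiting reagent.
n(X) = (3/1) × 4.400 = 13.20 mol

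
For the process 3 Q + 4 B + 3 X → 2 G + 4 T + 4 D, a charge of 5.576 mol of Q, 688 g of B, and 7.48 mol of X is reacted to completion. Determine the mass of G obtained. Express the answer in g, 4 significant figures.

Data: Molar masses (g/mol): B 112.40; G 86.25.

n(Q) = 5.576 mol
n(B) = 688.0 / 112.40 = 6.121 mol
n(X) = 7.480 mol
n/ν → Q: 1.859, B: 1.530, X: 2.493; B is limiting.
n(G) = (2/4) × 6.121 = 3.061 mol
mass = 3.061 × 86.25 = 264.0 g

264.0 g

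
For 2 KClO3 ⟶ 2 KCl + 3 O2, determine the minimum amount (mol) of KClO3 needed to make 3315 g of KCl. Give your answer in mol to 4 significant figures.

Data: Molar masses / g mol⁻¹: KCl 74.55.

44.47 mol

n(KCl) = 3315 / 74.55 = 44.47 mol
n(KClO3) = (2/2) × 44.47 = 44.47 mol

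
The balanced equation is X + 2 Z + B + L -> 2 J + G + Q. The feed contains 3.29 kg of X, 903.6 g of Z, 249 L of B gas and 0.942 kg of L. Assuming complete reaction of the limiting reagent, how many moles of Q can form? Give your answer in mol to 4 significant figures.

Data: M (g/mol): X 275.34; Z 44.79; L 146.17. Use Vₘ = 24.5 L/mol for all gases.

n(X) = 3.290×1000 / 275.34 = 11.95 mol
n(Z) = 903.6 / 44.79 = 20.17 mol
n(B) = 249.0 / 24.5 = 10.16 mol
n(L) = 0.9420×1000 / 146.17 = 6.445 mol
n/ν for X = 11.95/1 = 11.95
n/ν for Z = 20.17/2 = 10.09
n/ν for B = 10.16/1 = 10.16
n/ν for L = 6.445/1 = 6.445
Smallest n/ν is L → limiting reagent.
n(Q) = (1/1) × 6.445 = 6.445 mol

6.445 mol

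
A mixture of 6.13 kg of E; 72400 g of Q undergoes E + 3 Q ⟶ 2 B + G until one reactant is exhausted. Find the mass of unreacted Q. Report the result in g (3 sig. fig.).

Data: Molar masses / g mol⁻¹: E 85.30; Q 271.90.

n(E) = 6.130×1000 / 85.30 = 71.86 mol
n(Q) = 72400 / 271.90 = 266.3 mol
n/ν for E = 71.86/1 = 71.86
n/ν for Q = 266.3/3 = 88.77
Smallest n/ν is E → limiting reagent.
Q consumed = (3/1) × 71.86 = 215.6 mol
Q remaining = 266.3 − 215.6 = 50.70 mol
mass = 50.70 × 271.90 = 13790 g

13800 g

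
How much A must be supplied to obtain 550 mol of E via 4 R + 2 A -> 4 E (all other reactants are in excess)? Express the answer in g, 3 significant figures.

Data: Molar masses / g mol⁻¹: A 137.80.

37900 g

n(E) = 550.0 mol
n(A) = (2/4) × 550.0 = 275.0 mol
mass = 275.0 × 137.80 = 37900 g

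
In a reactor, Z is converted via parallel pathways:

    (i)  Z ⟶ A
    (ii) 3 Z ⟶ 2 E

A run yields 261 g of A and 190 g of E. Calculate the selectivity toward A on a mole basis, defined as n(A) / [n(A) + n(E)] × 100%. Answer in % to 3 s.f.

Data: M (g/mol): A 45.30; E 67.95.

67.3 %

n(A) = 261 / 45.30 = 5.762 mol
n(E) = 190 / 67.95 = 2.796 mol
selectivity = 5.762/(5.762+2.796) × 100 = 67.33 %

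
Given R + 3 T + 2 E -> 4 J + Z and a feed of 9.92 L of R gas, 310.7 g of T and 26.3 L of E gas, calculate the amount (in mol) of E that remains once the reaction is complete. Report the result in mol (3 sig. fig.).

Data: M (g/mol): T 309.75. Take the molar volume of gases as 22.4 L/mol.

0.505 mol

n(R) = 9.920 / 22.4 = 0.4429 mol
n(T) = 310.7 / 309.75 = 1.003 mol
n(E) = 26.30 / 22.4 = 1.174 mol
n/ν → R: 0.4429, T: 0.3343, E: 0.5870; T is limiting.
E consumed = (2/3) × 1.003 = 0.6687 mol
E remaining = 1.174 − 0.6687 = 0.5053 mol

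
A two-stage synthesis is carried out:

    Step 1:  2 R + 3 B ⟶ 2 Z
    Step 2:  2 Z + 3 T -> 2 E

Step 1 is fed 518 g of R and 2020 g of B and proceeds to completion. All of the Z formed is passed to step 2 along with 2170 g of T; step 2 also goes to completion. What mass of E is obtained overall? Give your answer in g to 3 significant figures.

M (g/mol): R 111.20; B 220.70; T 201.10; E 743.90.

3470 g

Step 1:
n(R) = 518.0 / 111.20 = 4.658 mol
n(B) = 2020 / 220.70 = 9.153 mol
n/ν for R = 4.658/2 = 2.329
n/ν for B = 9.153/3 = 3.051
Smallest n/ν is R → limiting reagent.
n(Z) produced = (2/2) × 4.658 = 4.658 mol
Step 2:
n(Z) available = 4.658 mol
n(T) = 2170 / 201.10 = 10.79 mol
n/ν for Z = 4.658/2 = 2.329
n/ν for T = 10.79/3 = 3.597
Smallest n/ν is Z → limiting reagent.
n(E) = (2/2) × 4.658 = 4.658 mol
mass = 4.658 × 743.90 = 3465 g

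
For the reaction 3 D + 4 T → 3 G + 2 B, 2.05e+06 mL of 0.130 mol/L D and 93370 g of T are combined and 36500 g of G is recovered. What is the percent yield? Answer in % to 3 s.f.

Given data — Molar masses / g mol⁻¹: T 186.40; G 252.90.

54.2 %

n(D) = 0.130 × 2.05e+06/1000 = 266.5 mol
n(T) = 93370 / 186.40 = 500.9 mol
n/ν for D = 266.5/3 = 88.83
n/ν for T = 500.9/4 = 125.2
Smallest n/ν is D → limiting reagent.
theoretical n(G) = (3/3) × 266.5 = 266.5 mol → 67400 g
% yield = 36500 / 67400 × 100 = 54.15 %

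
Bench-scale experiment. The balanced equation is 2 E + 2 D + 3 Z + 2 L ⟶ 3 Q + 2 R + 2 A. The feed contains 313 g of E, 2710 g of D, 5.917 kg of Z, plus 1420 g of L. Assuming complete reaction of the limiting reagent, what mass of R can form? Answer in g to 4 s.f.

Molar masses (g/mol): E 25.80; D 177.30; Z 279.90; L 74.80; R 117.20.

n(E) = 313.0 / 25.80 = 12.13 mol
n(D) = 2710 / 177.30 = 15.28 mol
n(Z) = 5.917×1000 / 279.90 = 21.14 mol
n(L) = 1420 / 74.80 = 18.98 mol
n/ν for E = 12.13/2 = 6.065
n/ν for D = 15.28/2 = 7.640
n/ν for Z = 21.14/3 = 7.047
n/ν for L = 18.98/2 = 9.490
Smallest n/ν is E → limiting reagent.
n(R) = (2/2) × 12.13 = 12.13 mol
mass = 12.13 × 117.20 = 1422 g

1422 g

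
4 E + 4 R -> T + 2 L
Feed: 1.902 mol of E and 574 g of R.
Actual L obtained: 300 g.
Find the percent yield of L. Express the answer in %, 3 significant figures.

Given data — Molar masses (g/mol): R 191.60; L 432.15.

73.0 %

n(E) = 1.902 mol
n(R) = 574.0 / 191.60 = 2.996 mol
n/ν → E: 0.4755, R: 0.7490; E is limiting.
theoretical n(L) = (2/4) × 1.902 = 0.9510 mol → 411.0 g
% yield = 300 / 411.0 × 100 = 72.99 %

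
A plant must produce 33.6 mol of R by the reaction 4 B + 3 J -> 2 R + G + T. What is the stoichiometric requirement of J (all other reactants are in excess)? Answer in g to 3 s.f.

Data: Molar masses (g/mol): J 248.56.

n(R) = 33.60 mol
n(J) = (3/2) × 33.60 = 50.40 mol
mass = 50.40 × 248.56 = 12530 g

12500 g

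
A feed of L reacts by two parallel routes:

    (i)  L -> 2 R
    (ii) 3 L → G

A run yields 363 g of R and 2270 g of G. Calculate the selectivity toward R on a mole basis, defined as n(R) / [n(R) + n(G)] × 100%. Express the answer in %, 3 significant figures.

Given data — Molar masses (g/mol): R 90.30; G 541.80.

49.0 %

n(R) = 363 / 90.30 = 4.020 mol
n(G) = 2270 / 541.80 = 4.190 mol
selectivity = 4.020/(4.020+4.190) × 100 = 48.96 %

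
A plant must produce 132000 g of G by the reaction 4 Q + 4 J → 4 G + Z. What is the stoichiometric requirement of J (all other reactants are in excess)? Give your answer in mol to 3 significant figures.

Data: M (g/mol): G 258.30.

511 mol

n(G) = 132000 / 258.30 = 511.0 mol
n(J) = (4/4) × 511.0 = 511.0 mol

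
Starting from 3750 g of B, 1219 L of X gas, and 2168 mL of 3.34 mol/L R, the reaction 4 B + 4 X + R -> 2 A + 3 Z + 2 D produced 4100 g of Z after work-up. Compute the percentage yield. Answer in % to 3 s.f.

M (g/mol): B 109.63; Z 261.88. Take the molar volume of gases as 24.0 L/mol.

n(B) = 3750 / 109.63 = 34.21 mol
n(X) = 1219 / 24.0 = 50.79 mol
n(R) = 3.34 × 2168/1000 = 7.241 mol
n/ν → B: 8.553, X: 12.70, R: 7.241; R is limiting.
theoretical n(Z) = (3/1) × 7.241 = 21.72 mol → 5688 g
% yield = 4100 / 5688 × 100 = 72.08 %

72.1 %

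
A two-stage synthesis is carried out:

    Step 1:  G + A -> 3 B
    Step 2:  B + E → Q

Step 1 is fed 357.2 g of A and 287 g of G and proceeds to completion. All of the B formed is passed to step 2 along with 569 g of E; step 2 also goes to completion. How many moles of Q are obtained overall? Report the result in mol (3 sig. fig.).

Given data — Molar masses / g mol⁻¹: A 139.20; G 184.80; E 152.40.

Step 1:
n(A) = 357.2 / 139.20 = 2.566 mol
n(G) = 287.0 / 184.80 = 1.553 mol
n/ν for A = 2.566/1 = 2.566
n/ν for G = 1.553/1 = 1.553
Smallest n/ν is G → limiting reagent.
n(B) produced = (3/1) × 1.553 = 4.659 mol
Step 2:
n(B) available = 4.659 mol
n(E) = 569.0 / 152.40 = 3.734 mol
n/ν for B = 4.659/1 = 4.659
n/ν for E = 3.734/1 = 3.734
Smallest n/ν is E → limiting reagent.
n(Q) = (1/1) × 3.734 = 3.734 mol

3.73 mol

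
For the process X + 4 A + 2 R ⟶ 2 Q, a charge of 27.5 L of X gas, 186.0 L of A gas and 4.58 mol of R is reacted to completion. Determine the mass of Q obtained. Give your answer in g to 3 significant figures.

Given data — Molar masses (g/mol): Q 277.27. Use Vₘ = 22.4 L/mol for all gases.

n(X) = 27.50 / 22.4 = 1.228 mol
n(A) = 186.0 / 22.4 = 8.304 mol
n(R) = 4.580 mol
n/ν → X: 1.228, A: 2.076, R: 2.290; X is limiting.
n(Q) = (2/1) × 1.228 = 2.456 mol
mass = 2.456 × 277.27 = 681.0 g

681 g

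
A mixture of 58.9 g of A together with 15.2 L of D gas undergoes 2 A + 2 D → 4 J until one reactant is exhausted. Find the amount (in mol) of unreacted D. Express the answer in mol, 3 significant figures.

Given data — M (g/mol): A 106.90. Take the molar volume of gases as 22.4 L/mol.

0.128 mol

n(A) = 58.90 / 106.90 = 0.5510 mol
n(D) = 15.20 / 22.4 = 0.6786 mol
n/ν → A: 0.2755, D: 0.3393; A is limiting.
D consumed = (2/2) × 0.5510 = 0.5510 mol
D remaining = 0.6786 − 0.5510 = 0.1276 mol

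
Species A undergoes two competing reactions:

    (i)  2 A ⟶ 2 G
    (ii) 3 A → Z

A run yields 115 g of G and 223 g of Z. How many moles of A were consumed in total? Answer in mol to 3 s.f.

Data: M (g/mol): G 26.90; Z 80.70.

12.6 mol

n(G) = 115 / 26.90 = 4.275 mol
n(Z) = 223 / 80.70 = 2.763 mol
n(A) via (i) = (2/2)×4.275 = 4.275 mol
n(A) via (ii) = (3/1)×2.763 = 8.289 mol
total n(A) = 4.275 + 8.289 = 12.56 mol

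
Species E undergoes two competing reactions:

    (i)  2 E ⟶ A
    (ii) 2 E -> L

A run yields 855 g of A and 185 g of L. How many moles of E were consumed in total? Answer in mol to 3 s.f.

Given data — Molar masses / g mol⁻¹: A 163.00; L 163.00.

12.8 mol

n(A) = 855 / 163.00 = 5.245 mol
n(L) = 185 / 163.00 = 1.135 mol
n(E) via (i) = (2/1)×5.245 = 10.49 mol
n(E) via (ii) = (2/1)×1.135 = 2.270 mol
total n(E) = 10.49 + 2.270 = 12.76 mol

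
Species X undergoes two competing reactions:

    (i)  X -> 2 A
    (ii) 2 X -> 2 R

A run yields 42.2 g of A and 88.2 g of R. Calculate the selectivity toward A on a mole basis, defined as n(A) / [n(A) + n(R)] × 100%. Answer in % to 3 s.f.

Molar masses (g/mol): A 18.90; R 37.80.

n(A) = 42.2 / 18.90 = 2.233 mol
n(R) = 88.2 / 37.80 = 2.333 mol
selectivity = 2.233/(2.233+2.333) × 100 = 48.90 %

48.9 %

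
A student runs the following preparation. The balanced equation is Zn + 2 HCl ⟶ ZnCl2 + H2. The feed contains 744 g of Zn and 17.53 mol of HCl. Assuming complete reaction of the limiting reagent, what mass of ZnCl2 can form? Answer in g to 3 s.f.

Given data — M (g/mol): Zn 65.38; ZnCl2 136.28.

1190 g

n(Zn) = 744.0 / 65.38 = 11.38 mol
n(HCl) = 17.53 mol
n/ν for Zn = 11.38/1 = 11.38
n/ν for HCl = 17.53/2 = 8.765
Smallest n/ν is HCl → limiting reagent.
n(ZnCl2) = (1/2) × 17.53 = 8.765 mol
mass = 8.765 × 136.28 = 1194 g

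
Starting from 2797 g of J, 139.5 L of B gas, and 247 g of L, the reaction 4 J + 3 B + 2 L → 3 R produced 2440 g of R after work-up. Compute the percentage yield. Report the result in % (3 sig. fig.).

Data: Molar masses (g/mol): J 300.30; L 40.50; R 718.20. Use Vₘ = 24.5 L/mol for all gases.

n(J) = 2797 / 300.30 = 9.314 mol
n(B) = 139.5 / 24.5 = 5.694 mol
n(L) = 247.0 / 40.50 = 6.099 mol
n/ν for J = 9.314/4 = 2.329
n/ν for B = 5.694/3 = 1.898
n/ν for L = 6.099/2 = 3.050
Smallest n/ν is B → limiting reagent.
theoretical n(R) = (3/3) × 5.694 = 5.694 mol → 4089 g
% yield = 2440 / 4089 × 100 = 59.67 %

59.7 %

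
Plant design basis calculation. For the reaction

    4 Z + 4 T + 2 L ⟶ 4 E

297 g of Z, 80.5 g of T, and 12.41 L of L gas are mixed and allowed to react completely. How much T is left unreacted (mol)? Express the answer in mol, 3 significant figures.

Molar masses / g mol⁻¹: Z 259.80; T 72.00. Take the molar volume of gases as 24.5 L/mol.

n(Z) = 297.0 / 259.80 = 1.143 mol
n(T) = 80.50 / 72.00 = 1.118 mol
n(L) = 12.41 / 24.5 = 0.5065 mol
n/ν → Z: 0.2858, T: 0.2795, L: 0.2533; L is limiting.
T consumed = (4/2) × 0.5065 = 1.013 mol
T remaining = 1.118 − 1.013 = 0.1050 mol

0.105 mol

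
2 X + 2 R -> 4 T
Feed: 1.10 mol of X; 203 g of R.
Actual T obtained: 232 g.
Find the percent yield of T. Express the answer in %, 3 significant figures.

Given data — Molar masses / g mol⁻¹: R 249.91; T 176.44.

80.9 %

n(X) = 1.100 mol
n(R) = 203.0 / 249.91 = 0.8123 mol
n/ν for X = 1.100/2 = 0.5500
n/ν for R = 0.8123/2 = 0.4062
Smallest n/ν is R → limiting reagent.
theoretical n(T) = (4/2) × 0.8123 = 1.625 mol → 286.7 g
% yield = 232 / 286.7 × 100 = 80.92 %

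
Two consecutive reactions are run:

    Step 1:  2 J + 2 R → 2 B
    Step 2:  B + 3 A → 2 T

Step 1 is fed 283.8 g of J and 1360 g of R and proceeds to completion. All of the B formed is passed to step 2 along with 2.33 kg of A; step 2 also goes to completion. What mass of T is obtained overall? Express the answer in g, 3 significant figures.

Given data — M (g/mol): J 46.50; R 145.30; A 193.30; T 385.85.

Step 1:
n(J) = 283.8 / 46.50 = 6.103 mol
n(R) = 1360 / 145.30 = 9.360 mol
n/ν → J: 3.052, R: 4.680; J is limiting.
n(B) produced = (2/2) × 6.103 = 6.103 mol
Step 2:
n(B) available = 6.103 mol
n(A) = 2.330×1000 / 193.30 = 12.05 mol
n/ν → B: 6.103, A: 4.017; A is limiting.
n(T) = (2/3) × 12.05 = 8.033 mol
mass = 8.033 × 385.85 = 3100 g

3100 g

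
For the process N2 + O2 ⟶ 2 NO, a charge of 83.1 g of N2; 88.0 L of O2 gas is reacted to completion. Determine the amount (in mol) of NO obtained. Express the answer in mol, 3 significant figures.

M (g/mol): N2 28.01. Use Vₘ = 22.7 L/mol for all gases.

5.93 mol

n(N2) = 83.10 / 28.01 = 2.967 mol
n(O2) = 88.00 / 22.7 = 3.877 mol
n/ν for N2 = 2.967/1 = 2.967
n/ν for O2 = 3.877/1 = 3.877
Smallest n/ν is N2 → limiting reagent.
n(NO) = (2/1) × 2.967 = 5.934 mol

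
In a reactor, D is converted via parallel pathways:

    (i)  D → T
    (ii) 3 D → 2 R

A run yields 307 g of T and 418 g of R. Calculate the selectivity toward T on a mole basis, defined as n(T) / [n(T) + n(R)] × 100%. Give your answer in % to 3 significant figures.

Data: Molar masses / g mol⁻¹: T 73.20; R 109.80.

n(T) = 307 / 73.20 = 4.194 mol
n(R) = 418 / 109.80 = 3.807 mol
selectivity = 4.194/(4.194+3.807) × 100 = 52.42 %

52.4 %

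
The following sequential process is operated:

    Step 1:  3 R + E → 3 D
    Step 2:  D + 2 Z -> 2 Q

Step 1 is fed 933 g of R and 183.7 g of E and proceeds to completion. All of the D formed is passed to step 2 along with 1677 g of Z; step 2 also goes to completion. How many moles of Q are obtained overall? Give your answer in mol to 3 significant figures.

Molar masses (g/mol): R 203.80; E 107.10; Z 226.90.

Step 1:
n(R) = 933.0 / 203.80 = 4.578 mol
n(E) = 183.7 / 107.10 = 1.715 mol
n/ν for R = 4.578/3 = 1.526
n/ν for E = 1.715/1 = 1.715
Smallest n/ν is R → limiting reagent.
n(D) produced = (3/3) × 4.578 = 4.578 mol
Step 2:
n(D) available = 4.578 mol
n(Z) = 1677 / 226.90 = 7.391 mol
n/ν for D = 4.578/1 = 4.578
n/ν for Z = 7.391/2 = 3.696
Smallest n/ν is Z → limiting reagent.
n(Q) = (2/2) × 7.391 = 7.391 mol

7.39 mol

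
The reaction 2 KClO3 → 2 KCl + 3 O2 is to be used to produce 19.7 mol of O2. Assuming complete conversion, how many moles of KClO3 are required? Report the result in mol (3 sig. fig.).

13.1 mol

n(O2) = 19.70 mol
n(KClO3) = (2/3) × 19.70 = 13.13 mol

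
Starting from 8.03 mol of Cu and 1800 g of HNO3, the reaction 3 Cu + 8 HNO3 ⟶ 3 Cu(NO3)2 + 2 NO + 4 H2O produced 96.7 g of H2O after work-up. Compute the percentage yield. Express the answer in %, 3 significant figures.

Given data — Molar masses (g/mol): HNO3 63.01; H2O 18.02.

50.1 %

n(Cu) = 8.030 mol
n(HNO3) = 1800 / 63.01 = 28.57 mol
n/ν for Cu = 8.030/3 = 2.677
n/ν for HNO3 = 28.57/8 = 3.571
Smallest n/ν is Cu → limiting reagent.
theoretical n(H2O) = (4/3) × 8.030 = 10.71 mol → 193.0 g
% yield = 96.7 / 193.0 × 100 = 50.10 %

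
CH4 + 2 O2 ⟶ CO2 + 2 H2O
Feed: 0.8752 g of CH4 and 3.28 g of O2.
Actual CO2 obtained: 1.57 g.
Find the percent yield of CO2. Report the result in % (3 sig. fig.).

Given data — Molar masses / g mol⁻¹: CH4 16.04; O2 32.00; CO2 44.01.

n(CH4) = 0.8752 / 16.04 = 0.05456 mol
n(O2) = 3.280 / 32.00 = 0.1025 mol
n/ν for CH4 = 0.05456/1 = 0.05456
n/ν for O2 = 0.1025/2 = 0.05125
Smallest n/ν is O2 → limiting reagent.
theoretical n(CO2) = (1/2) × 0.1025 = 0.05125 mol → 2.256 g
% yield = 1.57 / 2.256 × 100 = 69.59 %

69.6 %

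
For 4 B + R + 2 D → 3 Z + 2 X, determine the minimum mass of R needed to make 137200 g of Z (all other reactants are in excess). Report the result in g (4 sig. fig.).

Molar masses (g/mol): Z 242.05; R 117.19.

22140 g

n(Z) = 137200 / 242.05 = 566.8 mol
n(R) = (1/3) × 566.8 = 188.9 mol
mass = 188.9 × 117.19 = 22140 g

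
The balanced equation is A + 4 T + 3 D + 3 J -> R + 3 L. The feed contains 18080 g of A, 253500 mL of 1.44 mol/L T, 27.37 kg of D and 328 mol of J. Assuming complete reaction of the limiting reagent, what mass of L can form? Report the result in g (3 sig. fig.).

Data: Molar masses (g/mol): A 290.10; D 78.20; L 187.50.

35100 g

n(A) = 18080 / 290.10 = 62.32 mol
n(T) = 1.44 × 253500/1000 = 365.0 mol
n(D) = 27.37×1000 / 78.20 = 350.0 mol
n(J) = 328.0 mol
n/ν for A = 62.32/1 = 62.32
n/ν for T = 365.0/4 = 91.25
n/ν for D = 350.0/3 = 116.7
n/ν for J = 328.0/3 = 109.3
Smallest n/ν is A → limiting reagent.
n(L) = (3/1) × 62.32 = 187.0 mol
mass = 187.0 × 187.50 = 35060 g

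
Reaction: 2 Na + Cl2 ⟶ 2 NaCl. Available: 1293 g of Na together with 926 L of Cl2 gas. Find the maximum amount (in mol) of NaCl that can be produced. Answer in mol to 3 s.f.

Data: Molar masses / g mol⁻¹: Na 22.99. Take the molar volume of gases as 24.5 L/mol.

n(Na) = 1293 / 22.99 = 56.24 mol
n(Cl2) = 926.0 / 24.5 = 37.80 mol
n/ν for Na = 56.24/2 = 28.12
n/ν for Cl2 = 37.80/1 = 37.80
Smallest n/ν is Na → limiting reagent.
n(NaCl) = (2/2) × 56.24 = 56.24 mol

56.2 mol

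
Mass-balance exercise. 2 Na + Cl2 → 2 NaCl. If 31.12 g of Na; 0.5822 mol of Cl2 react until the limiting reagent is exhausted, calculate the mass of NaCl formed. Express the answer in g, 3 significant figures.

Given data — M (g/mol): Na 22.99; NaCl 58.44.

68.0 g

n(Na) = 31.12 / 22.99 = 1.354 mol
n(Cl2) = 0.5822 mol
n/ν for Na = 1.354/2 = 0.6770
n/ν for Cl2 = 0.5822/1 = 0.5822
Smallest n/ν is Cl2 → limiting reagent.
n(NaCl) = (2/1) × 0.5822 = 1.164 mol
mass = 1.164 × 58.44 = 68.02 g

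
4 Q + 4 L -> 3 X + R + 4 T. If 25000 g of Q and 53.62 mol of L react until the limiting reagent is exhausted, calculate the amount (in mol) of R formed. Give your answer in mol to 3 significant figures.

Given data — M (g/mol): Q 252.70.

n(Q) = 25000 / 252.70 = 98.93 mol
n(L) = 53.62 mol
n/ν for Q = 98.93/4 = 24.73
n/ν for L = 53.62/4 = 13.41
Smallest n/ν is L → limiting reagent.
n(R) = (1/4) × 53.62 = 13.41 mol

13.4 mol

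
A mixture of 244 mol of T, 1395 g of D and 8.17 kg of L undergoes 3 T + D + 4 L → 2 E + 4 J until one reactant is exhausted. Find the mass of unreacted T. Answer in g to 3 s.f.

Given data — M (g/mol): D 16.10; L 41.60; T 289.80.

28000 g

n(T) = 244.0 mol
n(D) = 1395 / 16.10 = 86.65 mol
n(L) = 8.170×1000 / 41.60 = 196.4 mol
n/ν for T = 244.0/3 = 81.33
n/ν for D = 86.65/1 = 86.65
n/ν for L = 196.4/4 = 49.10
Smallest n/ν is L → limiting reagent.
T consumed = (3/4) × 196.4 = 147.3 mol
T remaining = 244.0 − 147.3 = 96.70 mol
mass = 96.70 × 289.80 = 28020 g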